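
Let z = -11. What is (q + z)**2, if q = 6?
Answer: 25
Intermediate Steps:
(q + z)**2 = (6 - 11)**2 = (-5)**2 = 25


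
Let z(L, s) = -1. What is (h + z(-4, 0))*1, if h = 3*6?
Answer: 17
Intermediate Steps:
h = 18
(h + z(-4, 0))*1 = (18 - 1)*1 = 17*1 = 17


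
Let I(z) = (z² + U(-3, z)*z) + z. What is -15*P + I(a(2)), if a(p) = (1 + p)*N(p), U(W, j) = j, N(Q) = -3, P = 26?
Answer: -237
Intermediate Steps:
a(p) = -3 - 3*p (a(p) = (1 + p)*(-3) = -3 - 3*p)
I(z) = z + 2*z² (I(z) = (z² + z*z) + z = (z² + z²) + z = 2*z² + z = z + 2*z²)
-15*P + I(a(2)) = -15*26 + (-3 - 3*2)*(1 + 2*(-3 - 3*2)) = -390 + (-3 - 6)*(1 + 2*(-3 - 6)) = -390 - 9*(1 + 2*(-9)) = -390 - 9*(1 - 18) = -390 - 9*(-17) = -390 + 153 = -237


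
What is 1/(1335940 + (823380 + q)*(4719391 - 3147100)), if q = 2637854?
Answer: 1/5442068403034 ≈ 1.8375e-13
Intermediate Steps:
1/(1335940 + (823380 + q)*(4719391 - 3147100)) = 1/(1335940 + (823380 + 2637854)*(4719391 - 3147100)) = 1/(1335940 + 3461234*1572291) = 1/(1335940 + 5442067067094) = 1/5442068403034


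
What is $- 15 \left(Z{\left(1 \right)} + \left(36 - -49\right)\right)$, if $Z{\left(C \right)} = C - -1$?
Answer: $-1305$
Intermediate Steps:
$Z{\left(C \right)} = 1 + C$ ($Z{\left(C \right)} = C + 1 = 1 + C$)
$- 15 \left(Z{\left(1 \right)} + \left(36 - -49\right)\right) = - 15 \left(\left(1 + 1\right) + \left(36 - -49\right)\right) = - 15 \left(2 + \left(36 + 49\right)\right) = - 15 \left(2 + 85\right) = \left(-15\right) 87 = -1305$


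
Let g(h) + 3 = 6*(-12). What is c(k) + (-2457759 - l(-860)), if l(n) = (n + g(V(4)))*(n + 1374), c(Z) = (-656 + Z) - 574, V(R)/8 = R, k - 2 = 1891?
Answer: -1976506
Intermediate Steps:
k = 1893 (k = 2 + 1891 = 1893)
V(R) = 8*R
c(Z) = -1230 + Z
g(h) = -75 (g(h) = -3 + 6*(-12) = -3 - 72 = -75)
l(n) = (-75 + n)*(1374 + n) (l(n) = (n - 75)*(n + 1374) = (-75 + n)*(1374 + n))
c(k) + (-2457759 - l(-860)) = (-1230 + 1893) + (-2457759 - (-103050 + (-860)**2 + 1299*(-860))) = 663 + (-2457759 - (-103050 + 739600 - 1117140)) = 663 + (-2457759 - 1*(-480590)) = 663 + (-2457759 + 480590) = 663 - 1977169 = -1976506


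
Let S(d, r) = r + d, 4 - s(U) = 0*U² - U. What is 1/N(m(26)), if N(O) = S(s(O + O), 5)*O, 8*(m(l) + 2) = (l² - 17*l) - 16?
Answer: 8/12019 ≈ 0.00066561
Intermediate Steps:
m(l) = -4 - 17*l/8 + l²/8 (m(l) = -2 + ((l² - 17*l) - 16)/8 = -2 + (-16 + l² - 17*l)/8 = -2 + (-2 - 17*l/8 + l²/8) = -4 - 17*l/8 + l²/8)
s(U) = 4 + U (s(U) = 4 - (0*U² - U) = 4 - (0 - U) = 4 - (-1)*U = 4 + U)
S(d, r) = d + r
N(O) = O*(9 + 2*O) (N(O) = ((4 + (O + O)) + 5)*O = ((4 + 2*O) + 5)*O = (9 + 2*O)*O = O*(9 + 2*O))
1/N(m(26)) = 1/((-4 - 17/8*26 + (⅛)*26²)*(9 + 2*(-4 - 17/8*26 + (⅛)*26²))) = 1/((-4 - 221/4 + (⅛)*676)*(9 + 2*(-4 - 221/4 + (⅛)*676))) = 1/((-4 - 221/4 + 169/2)*(9 + 2*(-4 - 221/4 + 169/2))) = 1/(101*(9 + 2*(101/4))/4) = 1/(101*(9 + 101/2)/4) = 1/((101/4)*(119/2)) = 1/(12019/8) = 8/12019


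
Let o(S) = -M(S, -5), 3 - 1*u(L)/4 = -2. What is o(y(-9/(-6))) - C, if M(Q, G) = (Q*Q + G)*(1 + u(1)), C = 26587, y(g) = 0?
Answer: -26482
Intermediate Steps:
u(L) = 20 (u(L) = 12 - 4*(-2) = 12 + 8 = 20)
M(Q, G) = 21*G + 21*Q² (M(Q, G) = (Q*Q + G)*(1 + 20) = (Q² + G)*21 = (G + Q²)*21 = 21*G + 21*Q²)
o(S) = 105 - 21*S² (o(S) = -(21*(-5) + 21*S²) = -(-105 + 21*S²) = 105 - 21*S²)
o(y(-9/(-6))) - C = (105 - 21*0²) - 1*26587 = (105 - 21*0) - 26587 = (105 + 0) - 26587 = 105 - 26587 = -26482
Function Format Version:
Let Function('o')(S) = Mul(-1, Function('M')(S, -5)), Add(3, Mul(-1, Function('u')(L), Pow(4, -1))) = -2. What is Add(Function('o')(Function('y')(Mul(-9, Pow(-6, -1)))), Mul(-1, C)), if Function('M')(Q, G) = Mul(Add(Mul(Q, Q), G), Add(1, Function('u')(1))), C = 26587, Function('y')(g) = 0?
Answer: -26482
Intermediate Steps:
Function('u')(L) = 20 (Function('u')(L) = Add(12, Mul(-4, -2)) = Add(12, 8) = 20)
Function('M')(Q, G) = Add(Mul(21, G), Mul(21, Pow(Q, 2))) (Function('M')(Q, G) = Mul(Add(Mul(Q, Q), G), Add(1, 20)) = Mul(Add(Pow(Q, 2), G), 21) = Mul(Add(G, Pow(Q, 2)), 21) = Add(Mul(21, G), Mul(21, Pow(Q, 2))))
Function('o')(S) = Add(105, Mul(-21, Pow(S, 2))) (Function('o')(S) = Mul(-1, Add(Mul(21, -5), Mul(21, Pow(S, 2)))) = Mul(-1, Add(-105, Mul(21, Pow(S, 2)))) = Add(105, Mul(-21, Pow(S, 2))))
Add(Function('o')(Function('y')(Mul(-9, Pow(-6, -1)))), Mul(-1, C)) = Add(Add(105, Mul(-21, Pow(0, 2))), Mul(-1, 26587)) = Add(Add(105, Mul(-21, 0)), -26587) = Add(Add(105, 0), -26587) = Add(105, -26587) = -26482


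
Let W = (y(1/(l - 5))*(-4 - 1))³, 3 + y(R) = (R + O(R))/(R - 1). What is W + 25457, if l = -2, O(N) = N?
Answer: 1795623/64 ≈ 28057.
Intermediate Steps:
y(R) = -3 + 2*R/(-1 + R) (y(R) = -3 + (R + R)/(R - 1) = -3 + (2*R)/(-1 + R) = -3 + 2*R/(-1 + R))
W = 166375/64 (W = (((3 - 1/(-2 - 5))/(-1 + 1/(-2 - 5)))*(-4 - 1))³ = (((3 - 1/(-7))/(-1 + 1/(-7)))*(-5))³ = (((3 - 1*(-⅐))/(-1 - ⅐))*(-5))³ = (((3 + ⅐)/(-8/7))*(-5))³ = (-7/8*22/7*(-5))³ = (-11/4*(-5))³ = (55/4)³ = 166375/64 ≈ 2599.6)
W + 25457 = 166375/64 + 25457 = 1795623/64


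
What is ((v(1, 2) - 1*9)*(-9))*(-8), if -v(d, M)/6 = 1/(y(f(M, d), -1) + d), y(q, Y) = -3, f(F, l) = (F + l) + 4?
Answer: -432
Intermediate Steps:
f(F, l) = 4 + F + l
v(d, M) = -6/(-3 + d)
((v(1, 2) - 1*9)*(-9))*(-8) = ((-6/(-3 + 1) - 1*9)*(-9))*(-8) = ((-6/(-2) - 9)*(-9))*(-8) = ((-6*(-½) - 9)*(-9))*(-8) = ((3 - 9)*(-9))*(-8) = -6*(-9)*(-8) = 54*(-8) = -432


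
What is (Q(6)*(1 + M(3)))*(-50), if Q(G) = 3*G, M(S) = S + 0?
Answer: -3600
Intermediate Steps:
M(S) = S
(Q(6)*(1 + M(3)))*(-50) = ((3*6)*(1 + 3))*(-50) = (18*4)*(-50) = 72*(-50) = -3600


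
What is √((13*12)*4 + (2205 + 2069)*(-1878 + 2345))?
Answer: √1996582 ≈ 1413.0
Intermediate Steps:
√((13*12)*4 + (2205 + 2069)*(-1878 + 2345)) = √(156*4 + 4274*467) = √(624 + 1995958) = √1996582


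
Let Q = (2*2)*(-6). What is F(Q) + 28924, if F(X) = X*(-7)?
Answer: 29092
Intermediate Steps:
Q = -24 (Q = 4*(-6) = -24)
F(X) = -7*X
F(Q) + 28924 = -7*(-24) + 28924 = 168 + 28924 = 29092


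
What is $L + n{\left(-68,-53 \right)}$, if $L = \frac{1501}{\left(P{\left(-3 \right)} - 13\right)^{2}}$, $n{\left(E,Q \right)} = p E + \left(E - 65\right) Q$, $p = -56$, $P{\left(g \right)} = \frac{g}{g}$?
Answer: $\frac{1564909}{144} \approx 10867.0$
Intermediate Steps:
$P{\left(g \right)} = 1$
$n{\left(E,Q \right)} = - 56 E + Q \left(-65 + E\right)$ ($n{\left(E,Q \right)} = - 56 E + \left(E - 65\right) Q = - 56 E + \left(-65 + E\right) Q = - 56 E + Q \left(-65 + E\right)$)
$L = \frac{1501}{144}$ ($L = \frac{1501}{\left(1 - 13\right)^{2}} = \frac{1501}{\left(-12\right)^{2}} = \frac{1501}{144} \approx 10.424$)
$L + n{\left(-68,-53 \right)} = \frac{1501}{144} - -10857 = \frac{1501}{144} + \left(3445 + 3808 + 3604\right) = \frac{1501}{144} + 10857 = \frac{1564909}{144}$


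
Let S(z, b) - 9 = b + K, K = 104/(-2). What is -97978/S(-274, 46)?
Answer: -97978/3 ≈ -32659.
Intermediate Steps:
K = -52 (K = 104*(-½) = -52)
S(z, b) = -43 + b (S(z, b) = 9 + (b - 52) = 9 + (-52 + b) = -43 + b)
-97978/S(-274, 46) = -97978/(-43 + 46) = -97978/3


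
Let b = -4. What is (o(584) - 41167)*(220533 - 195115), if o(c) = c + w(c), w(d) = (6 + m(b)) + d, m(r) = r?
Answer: -1016643746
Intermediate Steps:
w(d) = 2 + d (w(d) = (6 - 4) + d = 2 + d)
o(c) = 2 + 2*c (o(c) = c + (2 + c) = 2 + 2*c)
(o(584) - 41167)*(220533 - 195115) = ((2 + 2*584) - 41167)*(220533 - 195115) = ((2 + 1168) - 41167)*25418 = (1170 - 41167)*25418 = -39997*25418 = -1016643746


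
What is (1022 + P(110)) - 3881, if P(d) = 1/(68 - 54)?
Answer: -40025/14 ≈ -2858.9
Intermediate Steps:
P(d) = 1/14
(1022 + P(110)) - 3881 = (1022 + 1/14) - 3881 = 14309/14 - 3881 = -40025/14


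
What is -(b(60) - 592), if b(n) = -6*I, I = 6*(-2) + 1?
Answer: 526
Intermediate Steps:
I = -11 (I = -12 + 1 = -11)
b(n) = 66 (b(n) = -6*(-11) = 66)
-(b(60) - 592) = -(66 - 592) = -1*(-526) = 526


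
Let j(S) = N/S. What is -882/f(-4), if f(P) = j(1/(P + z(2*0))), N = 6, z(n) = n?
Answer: 147/4 ≈ 36.750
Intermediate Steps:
j(S) = 6/S
f(P) = 6*P (f(P) = 6/(1/(P + 2*0)) = 6/(1/(P + 0)) = 6/(1/P) = 6*P)
-882/f(-4) = -882/(6*(-4)) = -882/(-24) = -882*(-1/24) = 147/4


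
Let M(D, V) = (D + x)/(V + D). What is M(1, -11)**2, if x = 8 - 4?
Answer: 1/4 ≈ 0.25000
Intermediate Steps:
x = 4
M(D, V) = (4 + D)/(D + V) (M(D, V) = (D + 4)/(V + D) = (4 + D)/(D + V))
M(1, -11)**2 = ((4 + 1)/(1 - 11))**2 = (5/(-10))**2 = (-1/10*5)**2 = (-1/2)**2 = 1/4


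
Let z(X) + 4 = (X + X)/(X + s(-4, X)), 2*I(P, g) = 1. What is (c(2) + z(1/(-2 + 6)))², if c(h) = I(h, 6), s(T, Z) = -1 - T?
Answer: 7569/676 ≈ 11.197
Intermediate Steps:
I(P, g) = ½ (I(P, g) = (½)*1 = ½)
c(h) = ½
z(X) = -4 + 2*X/(3 + X) (z(X) = -4 + (X + X)/(X + (-1 - 1*(-4))) = -4 + (2*X)/(X + (-1 + 4)) = -4 + (2*X)/(X + 3) = -4 + (2*X)/(3 + X) = -4 + 2*X/(3 + X))
(c(2) + z(1/(-2 + 6)))² = (½ + 2*(-6 - 1/(-2 + 6))/(3 + 1/(-2 + 6)))² = (½ + 2*(-6 - 1/4)/(3 + 1/4))² = (½ + 2*(-6 - 1*¼)/(3 + ¼))² = (½ + 2*(-6 - ¼)/(13/4))² = (½ + 2*(4/13)*(-25/4))² = (½ - 50/13)² = (-87/26)² = 7569/676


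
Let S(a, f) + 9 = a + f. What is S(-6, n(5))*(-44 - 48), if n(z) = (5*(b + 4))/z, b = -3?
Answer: 1288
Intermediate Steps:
n(z) = 5/z (n(z) = (5*(-3 + 4))/z = (5*1)/z = 5/z)
S(a, f) = -9 + a + f (S(a, f) = -9 + (a + f) = -9 + a + f)
S(-6, n(5))*(-44 - 48) = (-9 - 6 + 5/5)*(-44 - 48) = (-9 - 6 + 5*(⅕))*(-92) = (-9 - 6 + 1)*(-92) = -14*(-92) = 1288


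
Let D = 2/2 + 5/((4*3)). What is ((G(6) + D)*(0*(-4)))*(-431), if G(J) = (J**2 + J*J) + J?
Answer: 0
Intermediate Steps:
D = 17/12 (D = 2*(1/2) + 5/12 = 1 + 5*(1/12) = 1 + 5/12 = 17/12 ≈ 1.4167)
G(J) = J + 2*J**2 (G(J) = (J**2 + J**2) + J = 2*J**2 + J = J + 2*J**2)
((G(6) + D)*(0*(-4)))*(-431) = ((6*(1 + 2*6) + 17/12)*(0*(-4)))*(-431) = ((6*(1 + 12) + 17/12)*0)*(-431) = ((6*13 + 17/12)*0)*(-431) = ((78 + 17/12)*0)*(-431) = ((953/12)*0)*(-431) = 0*(-431) = 0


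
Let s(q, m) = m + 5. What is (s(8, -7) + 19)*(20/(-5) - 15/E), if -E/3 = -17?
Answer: -73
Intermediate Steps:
E = 51 (E = -3*(-17) = 51)
s(q, m) = 5 + m
(s(8, -7) + 19)*(20/(-5) - 15/E) = ((5 - 7) + 19)*(20/(-5) - 15/51) = (-2 + 19)*(20*(-⅕) - 15*1/51) = 17*(-4 - 5/17) = 17*(-73/17) = -73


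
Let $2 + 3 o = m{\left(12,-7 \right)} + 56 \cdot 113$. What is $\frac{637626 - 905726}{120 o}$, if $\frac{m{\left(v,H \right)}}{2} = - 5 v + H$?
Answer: $- \frac{13405}{12384} \approx -1.0824$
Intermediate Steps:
$m{\left(v,H \right)} = - 10 v + 2 H$ ($m{\left(v,H \right)} = 2 \left(- 5 v + H\right) = 2 \left(H - 5 v\right) = - 10 v + 2 H$)
$o = 2064$ ($o = - \frac{2}{3} + \frac{\left(\left(-10\right) 12 + 2 \left(-7\right)\right) + 56 \cdot 113}{3} = - \frac{2}{3} + \frac{\left(-120 - 14\right) + 6328}{3} = - \frac{2}{3} + \frac{-134 + 6328}{3} = - \frac{2}{3} + \frac{1}{3} \cdot 6194 = - \frac{2}{3} + \frac{6194}{3} = 2064$)
$\frac{637626 - 905726}{120 o} = \frac{637626 - 905726}{120 \cdot 2064} = \frac{637626 - 905726}{247680} = \left(-268100\right) \frac{1}{247680} = - \frac{13405}{12384}$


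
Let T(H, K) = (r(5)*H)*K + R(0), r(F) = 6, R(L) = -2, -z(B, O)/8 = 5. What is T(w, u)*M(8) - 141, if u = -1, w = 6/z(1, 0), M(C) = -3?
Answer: -1377/10 ≈ -137.70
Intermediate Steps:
z(B, O) = -40 (z(B, O) = -8*5 = -40)
w = -3/20 (w = 6/(-40) = 6*(-1/40) = -3/20 ≈ -0.15000)
T(H, K) = -2 + 6*H*K (T(H, K) = (6*H)*K - 2 = 6*H*K - 2 = -2 + 6*H*K)
T(w, u)*M(8) - 141 = (-2 + 6*(-3/20)*(-1))*(-3) - 141 = (-2 + 9/10)*(-3) - 141 = -11/10*(-3) - 141 = 33/10 - 141 = -1377/10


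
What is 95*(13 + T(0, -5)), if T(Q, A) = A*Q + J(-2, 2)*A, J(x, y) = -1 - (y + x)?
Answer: 1710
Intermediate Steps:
J(x, y) = -1 - x - y (J(x, y) = -1 - (x + y) = -1 + (-x - y) = -1 - x - y)
T(Q, A) = -A + A*Q (T(Q, A) = A*Q + (-1 - 1*(-2) - 1*2)*A = A*Q + (-1 + 2 - 2)*A = A*Q - A = -A + A*Q)
95*(13 + T(0, -5)) = 95*(13 - 5*(-1 + 0)) = 95*(13 - 5*(-1)) = 95*(13 + 5) = 95*18 = 1710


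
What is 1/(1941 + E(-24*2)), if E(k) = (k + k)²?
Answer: 1/11157 ≈ 8.9630e-5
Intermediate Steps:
E(k) = 4*k² (E(k) = (2*k)² = 4*k²)
1/(1941 + E(-24*2)) = 1/(1941 + 4*(-24*2)²) = 1/(1941 + 4*(-48)²) = 1/(1941 + 4*2304) = 1/(1941 + 9216) = 1/11157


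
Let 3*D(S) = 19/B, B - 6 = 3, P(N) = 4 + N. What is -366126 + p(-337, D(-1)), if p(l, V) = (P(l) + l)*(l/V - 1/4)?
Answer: -1713763/38 ≈ -45099.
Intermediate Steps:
B = 9 (B = 6 + 3 = 9)
D(S) = 19/27 (D(S) = (19/9)/3 = (19*(1/9))/3 = (1/3)*(19/9) = 19/27)
p(l, V) = (4 + 2*l)*(-1/4 + l/V) (p(l, V) = ((4 + l) + l)*(l/V - 1/4) = (4 + 2*l)*(l/V - 1*1/4) = (4 + 2*l)*(l/V - 1/4) = (4 + 2*l)*(-1/4 + l/V))
-366126 + p(-337, D(-1)) = -366126 + (-1*19/27 + 2*(-337)**2 + 4*(-337) - 1/2*19/27*(-337))/(19/27) = -366126 + 27*(-19/27 + 2*113569 - 1348 + 6403/54)/19 = -366126 + 27*(-19/27 + 227138 - 1348 + 6403/54)/19 = -366126 + (27/19)*(12199025/54) = -366126 + 12199025/38 = -1713763/38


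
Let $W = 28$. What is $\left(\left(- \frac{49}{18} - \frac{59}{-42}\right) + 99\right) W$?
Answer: $\frac{24616}{9} \approx 2735.1$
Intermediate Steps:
$\left(\left(- \frac{49}{18} - \frac{59}{-42}\right) + 99\right) W = \left(\left(- \frac{49}{18} - \frac{59}{-42}\right) + 99\right) 28 = \left(\left(\left(-49\right) \frac{1}{18} - - \frac{59}{42}\right) + 99\right) 28 = \left(\left(- \frac{49}{18} + \frac{59}{42}\right) + 99\right) 28 = \left(- \frac{83}{63} + 99\right) 28 = \frac{6154}{63} \cdot 28 = \frac{24616}{9}$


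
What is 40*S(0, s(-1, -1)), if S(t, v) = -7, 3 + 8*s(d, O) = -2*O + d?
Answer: -280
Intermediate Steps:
s(d, O) = -3/8 - O/4 + d/8 (s(d, O) = -3/8 + (-2*O + d)/8 = -3/8 + (d - 2*O)/8 = -3/8 + (-O/4 + d/8) = -3/8 - O/4 + d/8)
40*S(0, s(-1, -1)) = 40*(-7) = -280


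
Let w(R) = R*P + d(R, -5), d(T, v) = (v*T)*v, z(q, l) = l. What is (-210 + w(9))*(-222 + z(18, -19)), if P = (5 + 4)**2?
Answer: -179304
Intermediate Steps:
P = 81 (P = 9**2 = 81)
d(T, v) = T*v**2 (d(T, v) = (T*v)*v = T*v**2)
w(R) = 106*R (w(R) = R*81 + R*(-5)**2 = 81*R + R*25 = 81*R + 25*R = 106*R)
(-210 + w(9))*(-222 + z(18, -19)) = (-210 + 106*9)*(-222 - 19) = (-210 + 954)*(-241) = 744*(-241) = -179304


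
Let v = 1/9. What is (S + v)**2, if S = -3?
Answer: 676/81 ≈ 8.3457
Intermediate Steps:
v = 1/9 ≈ 0.11111
(S + v)**2 = (-3 + 1/9)**2 = (-26/9)**2 = 676/81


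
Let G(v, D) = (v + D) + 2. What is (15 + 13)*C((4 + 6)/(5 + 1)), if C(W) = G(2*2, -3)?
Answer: 84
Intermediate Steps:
G(v, D) = 2 + D + v (G(v, D) = (D + v) + 2 = 2 + D + v)
C(W) = 3 (C(W) = 2 - 3 + 2*2 = 2 - 3 + 4 = 3)
(15 + 13)*C((4 + 6)/(5 + 1)) = (15 + 13)*3 = 28*3 = 84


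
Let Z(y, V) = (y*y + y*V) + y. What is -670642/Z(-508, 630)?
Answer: 335321/31242 ≈ 10.733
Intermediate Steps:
Z(y, V) = y + y² + V*y (Z(y, V) = (y² + V*y) + y = y + y² + V*y)
-670642/Z(-508, 630) = -670642*(-1/(508*(1 + 630 - 508))) = -670642/((-508*123)) = -670642/(-62484) = -670642*(-1/62484) = 335321/31242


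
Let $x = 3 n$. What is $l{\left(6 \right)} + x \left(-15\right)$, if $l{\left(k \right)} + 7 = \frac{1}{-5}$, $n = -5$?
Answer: $\frac{1089}{5} \approx 217.8$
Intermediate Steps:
$l{\left(k \right)} = - \frac{36}{5}$ ($l{\left(k \right)} = -7 + \frac{1}{-5} = -7 - \frac{1}{5} = - \frac{36}{5}$)
$x = -15$ ($x = 3 \left(-5\right) = -15$)
$l{\left(6 \right)} + x \left(-15\right) = - \frac{36}{5} - -225 = - \frac{36}{5} + 225 = \frac{1089}{5}$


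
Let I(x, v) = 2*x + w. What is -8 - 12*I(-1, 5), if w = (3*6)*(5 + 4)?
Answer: -1928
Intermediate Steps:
w = 162 (w = 18*9 = 162)
I(x, v) = 162 + 2*x (I(x, v) = 2*x + 162 = 162 + 2*x)
-8 - 12*I(-1, 5) = -8 - 12*(162 + 2*(-1)) = -8 - 12*(162 - 2) = -8 - 12*160 = -8 - 1920 = -1928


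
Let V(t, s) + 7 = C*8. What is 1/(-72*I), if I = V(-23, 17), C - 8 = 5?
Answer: -1/6984 ≈ -0.00014318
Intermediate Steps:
C = 13 (C = 8 + 5 = 13)
V(t, s) = 97 (V(t, s) = -7 + 13*8 = -7 + 104 = 97)
I = 97
1/(-72*I) = 1/(-72*97) = 1/(-6984) = -1/6984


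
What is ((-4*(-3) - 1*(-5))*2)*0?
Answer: 0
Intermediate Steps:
((-4*(-3) - 1*(-5))*2)*0 = ((12 + 5)*2)*0 = (17*2)*0 = 34*0 = 0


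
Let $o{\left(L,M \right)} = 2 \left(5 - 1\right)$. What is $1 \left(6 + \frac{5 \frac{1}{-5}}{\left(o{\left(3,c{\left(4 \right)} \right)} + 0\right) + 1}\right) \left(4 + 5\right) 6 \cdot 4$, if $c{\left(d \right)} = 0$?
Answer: $1272$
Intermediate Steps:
$o{\left(L,M \right)} = 8$ ($o{\left(L,M \right)} = 2 \cdot 4 = 8$)
$1 \left(6 + \frac{5 \frac{1}{-5}}{\left(o{\left(3,c{\left(4 \right)} \right)} + 0\right) + 1}\right) \left(4 + 5\right) 6 \cdot 4 = 1 \left(6 + \frac{5 \frac{1}{-5}}{\left(8 + 0\right) + 1}\right) \left(4 + 5\right) 6 \cdot 4 = 1 \left(6 + \frac{5 \left(- \frac{1}{5}\right)}{8 + 1}\right) 9 \cdot 24 = 1 \left(6 - \frac{1}{9}\right) 9 \cdot 24 = 1 \cdot \frac{53}{9} \cdot 9 \cdot 24 = 1 \cdot 53 \cdot 24 = 53 \cdot 24 = 1272$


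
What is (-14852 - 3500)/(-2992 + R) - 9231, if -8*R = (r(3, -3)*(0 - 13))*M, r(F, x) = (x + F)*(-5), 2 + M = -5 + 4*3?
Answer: -1725050/187 ≈ -9224.9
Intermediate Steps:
M = 5 (M = -2 + (-5 + 4*3) = -2 + (-5 + 12) = -2 + 7 = 5)
r(F, x) = -5*F - 5*x (r(F, x) = (F + x)*(-5) = -5*F - 5*x)
R = 0 (R = -(-5*3 - 5*(-3))*(0 - 13)*5/8 = -(-15 + 15)*(-13)*5/8 = -0*(-13)*5/8 = -0*5 = -⅛*0 = 0)
(-14852 - 3500)/(-2992 + R) - 9231 = (-14852 - 3500)/(-2992 + 0) - 9231 = -18352/(-2992) - 9231 = -18352*(-1/2992) - 9231 = 1147/187 - 9231 = -1725050/187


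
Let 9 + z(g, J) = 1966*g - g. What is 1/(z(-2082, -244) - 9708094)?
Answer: -1/13799233 ≈ -7.2468e-8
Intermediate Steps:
z(g, J) = -9 + 1965*g (z(g, J) = -9 + (1966*g - g) = -9 + 1965*g)
1/(z(-2082, -244) - 9708094) = 1/((-9 + 1965*(-2082)) - 9708094) = 1/((-9 - 4091130) - 9708094) = 1/(-4091139 - 9708094) = 1/(-13799233) = -1/13799233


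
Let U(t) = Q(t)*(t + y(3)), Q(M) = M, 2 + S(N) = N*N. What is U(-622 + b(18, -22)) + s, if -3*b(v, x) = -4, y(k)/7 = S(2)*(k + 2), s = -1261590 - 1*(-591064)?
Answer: -2958710/9 ≈ -3.2875e+5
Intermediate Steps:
s = -670526 (s = -1261590 + 591064 = -670526)
S(N) = -2 + N² (S(N) = -2 + N*N = -2 + N²)
y(k) = 28 + 14*k (y(k) = 7*((-2 + 2²)*(k + 2)) = 7*((-2 + 4)*(2 + k)) = 7*(2*(2 + k)) = 7*(4 + 2*k) = 28 + 14*k)
b(v, x) = 4/3 (b(v, x) = -⅓*(-4) = 4/3)
U(t) = t*(70 + t) (U(t) = t*(t + (28 + 14*3)) = t*(t + (28 + 42)) = t*(t + 70) = t*(70 + t))
U(-622 + b(18, -22)) + s = (-622 + 4/3)*(70 + (-622 + 4/3)) - 670526 = -1862*(70 - 1862/3)/3 - 670526 = -1862/3*(-1652/3) - 670526 = 3076024/9 - 670526 = -2958710/9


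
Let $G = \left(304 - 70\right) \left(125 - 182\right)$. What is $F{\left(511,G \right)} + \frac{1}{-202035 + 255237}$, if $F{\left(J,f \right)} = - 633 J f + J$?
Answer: $\frac{229532048966011}{53202} \approx 4.3143 \cdot 10^{9}$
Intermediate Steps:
$G = -13338$ ($G = 234 \left(-57\right) = -13338$)
$F{\left(J,f \right)} = J - 633 J f$ ($F{\left(J,f \right)} = - 633 J f + J = J - 633 J f$)
$F{\left(511,G \right)} + \frac{1}{-202035 + 255237} = 511 \left(1 - -8442954\right) + \frac{1}{-202035 + 255237} = 511 \left(1 + 8442954\right) + \frac{1}{53202} = 511 \cdot 8442955 + \frac{1}{53202} = 4314350005 + \frac{1}{53202} = \frac{229532048966011}{53202}$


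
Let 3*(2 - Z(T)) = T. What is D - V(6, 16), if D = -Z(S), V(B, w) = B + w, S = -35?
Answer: -107/3 ≈ -35.667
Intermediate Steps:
Z(T) = 2 - T/3
D = -41/3 (D = -(2 - 1/3*(-35)) = -(2 + 35/3) = -1*41/3 = -41/3 ≈ -13.667)
D - V(6, 16) = -41/3 - (6 + 16) = -41/3 - 1*22 = -41/3 - 22 = -107/3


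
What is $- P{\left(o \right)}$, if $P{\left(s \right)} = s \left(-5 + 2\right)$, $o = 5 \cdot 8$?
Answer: $120$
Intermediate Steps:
$o = 40$
$P{\left(s \right)} = - 3 s$ ($P{\left(s \right)} = s \left(-3\right) = - 3 s$)
$- P{\left(o \right)} = - \left(-3\right) 40 = \left(-1\right) \left(-120\right) = 120$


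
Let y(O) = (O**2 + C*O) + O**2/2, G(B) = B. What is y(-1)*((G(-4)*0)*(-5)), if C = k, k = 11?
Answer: 0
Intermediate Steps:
C = 11
y(O) = 11*O + 3*O**2/2 (y(O) = (O**2 + 11*O) + O**2/2 = 11*O + 3*O**2/2)
y(-1)*((G(-4)*0)*(-5)) = ((1/2)*(-1)*(22 + 3*(-1)))*(-4*0*(-5)) = ((1/2)*(-1)*(22 - 3))*(0*(-5)) = ((1/2)*(-1)*19)*0 = -19/2*0 = 0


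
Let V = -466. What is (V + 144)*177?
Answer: -56994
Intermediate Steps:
(V + 144)*177 = (-466 + 144)*177 = -322*177 = -56994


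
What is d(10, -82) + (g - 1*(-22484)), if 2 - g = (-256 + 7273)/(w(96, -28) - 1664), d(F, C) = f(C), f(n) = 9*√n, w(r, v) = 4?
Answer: 37333777/1660 + 9*I*√82 ≈ 22490.0 + 81.498*I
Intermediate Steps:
d(F, C) = 9*√C
g = 10337/1660 (g = 2 - (-256 + 7273)/(4 - 1664) = 2 - 7017/(-1660) = 2 - 7017*(-1)/1660 = 2 - 1*(-7017/1660) = 2 + 7017/1660 = 10337/1660 ≈ 6.2271)
d(10, -82) + (g - 1*(-22484)) = 9*√(-82) + (10337/1660 - 1*(-22484)) = 9*(I*√82) + (10337/1660 + 22484) = 9*I*√82 + 37333777/1660 = 37333777/1660 + 9*I*√82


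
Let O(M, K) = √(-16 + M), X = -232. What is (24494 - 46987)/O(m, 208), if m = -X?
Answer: -22493*√6/36 ≈ -1530.5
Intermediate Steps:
m = 232 (m = -1*(-232) = 232)
(24494 - 46987)/O(m, 208) = (24494 - 46987)/(√(-16 + 232)) = -22493*√6/36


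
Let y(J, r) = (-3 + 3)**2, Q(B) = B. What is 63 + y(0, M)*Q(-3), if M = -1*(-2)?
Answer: 63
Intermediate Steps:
M = 2
y(J, r) = 0 (y(J, r) = 0**2 = 0)
63 + y(0, M)*Q(-3) = 63 + 0*(-3) = 63 + 0 = 63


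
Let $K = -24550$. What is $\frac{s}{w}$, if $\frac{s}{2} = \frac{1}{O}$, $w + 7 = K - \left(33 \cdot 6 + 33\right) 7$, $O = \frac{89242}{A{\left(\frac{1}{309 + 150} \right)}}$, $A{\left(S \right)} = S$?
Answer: $- \frac{1}{536070714786} \approx -1.8654 \cdot 10^{-12}$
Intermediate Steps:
$O = 40962078$ ($O = \frac{89242}{\frac{1}{309 + 150}} = \frac{89242}{\frac{1}{459}} = 89242 \frac{1}{\frac{1}{459}} = 89242 \cdot 459 = 40962078$)
$w = -26174$ ($w = -7 - \left(24550 + \left(33 \cdot 6 + 33\right) 7\right) = -7 - \left(24550 + \left(198 + 33\right) 7\right) = -7 - \left(24550 + 231 \cdot 7\right) = -7 - 26167 = -26174$)
$s = \frac{1}{20481039}$ ($s = \frac{2}{40962078} = 2 \cdot \frac{1}{40962078} = \frac{1}{20481039} \approx 4.8826 \cdot 10^{-8}$)
$\frac{s}{w} = \frac{1}{20481039 \left(-26174\right)} = \frac{1}{20481039} \left(- \frac{1}{26174}\right) = - \frac{1}{536070714786}$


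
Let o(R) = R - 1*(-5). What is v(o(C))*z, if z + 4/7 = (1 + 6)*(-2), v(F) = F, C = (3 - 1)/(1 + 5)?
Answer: -544/7 ≈ -77.714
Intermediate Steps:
C = ⅓ (C = 2/6 = 2*(⅙) = ⅓ ≈ 0.33333)
o(R) = 5 + R (o(R) = R + 5 = 5 + R)
z = -102/7 (z = -4/7 + (1 + 6)*(-2) = -4/7 + 7*(-2) = -4/7 - 14 = -102/7 ≈ -14.571)
v(o(C))*z = (5 + ⅓)*(-102/7) = (16/3)*(-102/7) = -544/7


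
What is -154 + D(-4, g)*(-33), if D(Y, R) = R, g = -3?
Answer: -55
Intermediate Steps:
-154 + D(-4, g)*(-33) = -154 - 3*(-33) = -154 + 99 = -55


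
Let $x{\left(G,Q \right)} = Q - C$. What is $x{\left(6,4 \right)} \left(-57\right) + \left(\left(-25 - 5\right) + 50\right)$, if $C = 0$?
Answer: $-208$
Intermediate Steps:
$x{\left(G,Q \right)} = Q$ ($x{\left(G,Q \right)} = Q - 0 = Q + 0 = Q$)
$x{\left(6,4 \right)} \left(-57\right) + \left(\left(-25 - 5\right) + 50\right) = 4 \left(-57\right) + \left(\left(-25 - 5\right) + 50\right) = -228 + \left(-30 + 50\right) = -228 + 20 = -208$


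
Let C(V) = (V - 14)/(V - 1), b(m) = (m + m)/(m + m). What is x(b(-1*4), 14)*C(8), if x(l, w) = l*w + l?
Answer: -90/7 ≈ -12.857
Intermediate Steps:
b(m) = 1 (b(m) = (2*m)/((2*m)) = (2*m)*(1/(2*m)) = 1)
x(l, w) = l + l*w
C(V) = (-14 + V)/(-1 + V)
x(b(-1*4), 14)*C(8) = (1*(1 + 14))*((-14 + 8)/(-1 + 8)) = (1*15)*(-6/7) = 15*((1/7)*(-6)) = 15*(-6/7) = -90/7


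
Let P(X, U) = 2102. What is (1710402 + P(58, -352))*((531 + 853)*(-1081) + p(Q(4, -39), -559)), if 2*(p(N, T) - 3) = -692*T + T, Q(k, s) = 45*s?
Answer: -2231335343116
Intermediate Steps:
p(N, T) = 3 - 691*T/2 (p(N, T) = 3 + (-692*T + T)/2 = 3 + (-691*T)/2 = 3 - 691*T/2)
(1710402 + P(58, -352))*((531 + 853)*(-1081) + p(Q(4, -39), -559)) = (1710402 + 2102)*((531 + 853)*(-1081) + (3 - 691/2*(-559))) = 1712504*(1384*(-1081) + (3 + 386269/2)) = 1712504*(-1496104 + 386275/2) = 1712504*(-2605933/2) = -2231335343116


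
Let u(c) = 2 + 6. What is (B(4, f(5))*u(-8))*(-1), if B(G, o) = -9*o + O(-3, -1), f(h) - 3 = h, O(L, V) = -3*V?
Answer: 552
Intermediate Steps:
u(c) = 8
f(h) = 3 + h
B(G, o) = 3 - 9*o (B(G, o) = -9*o - 3*(-1) = -9*o + 3 = 3 - 9*o)
(B(4, f(5))*u(-8))*(-1) = ((3 - 9*(3 + 5))*8)*(-1) = ((3 - 9*8)*8)*(-1) = ((3 - 72)*8)*(-1) = -69*8*(-1) = -552*(-1) = 552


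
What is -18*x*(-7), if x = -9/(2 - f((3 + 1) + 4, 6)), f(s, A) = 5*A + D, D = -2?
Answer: 567/13 ≈ 43.615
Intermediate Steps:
f(s, A) = -2 + 5*A (f(s, A) = 5*A - 2 = -2 + 5*A)
x = 9/26 (x = -9/(2 - (-2 + 5*6)) = -9/(2 - (-2 + 30)) = -9/(2 - 1*28) = -9/(2 - 28) = -9/(-26) = -9*(-1/26) = 9/26 ≈ 0.34615)
-18*x*(-7) = -18*9/26*(-7) = -81/13*(-7) = 567/13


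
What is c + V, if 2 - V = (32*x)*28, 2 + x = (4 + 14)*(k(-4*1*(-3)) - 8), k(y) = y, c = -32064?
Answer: -94782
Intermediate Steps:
x = 70 (x = -2 + (4 + 14)*(-4*1*(-3) - 8) = -2 + 18*(-4*(-3) - 8) = -2 + 18*(12 - 8) = -2 + 18*4 = -2 + 72 = 70)
V = -62718 (V = 2 - 32*70*28 = 2 - 2240*28 = 2 - 1*62720 = 2 - 62720 = -62718)
c + V = -32064 - 62718 = -94782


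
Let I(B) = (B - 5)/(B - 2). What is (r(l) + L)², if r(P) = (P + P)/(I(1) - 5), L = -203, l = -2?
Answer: 39601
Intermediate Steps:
I(B) = (-5 + B)/(-2 + B)
r(P) = -2*P (r(P) = (P + P)/((-5 + 1)/(-2 + 1) - 5) = (2*P)/(-4/(-1) - 5) = (2*P)/(-1*(-4) - 5) = (2*P)/(4 - 5) = (2*P)/(-1) = (2*P)*(-1) = -2*P)
(r(l) + L)² = (-2*(-2) - 203)² = (4 - 203)² = (-199)² = 39601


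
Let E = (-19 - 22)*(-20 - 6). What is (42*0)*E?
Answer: 0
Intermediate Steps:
E = 1066 (E = -41*(-26) = 1066)
(42*0)*E = (42*0)*1066 = 0*1066 = 0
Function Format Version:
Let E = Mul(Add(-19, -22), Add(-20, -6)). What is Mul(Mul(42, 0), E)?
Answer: 0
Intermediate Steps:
E = 1066 (E = Mul(-41, -26) = 1066)
Mul(Mul(42, 0), E) = Mul(Mul(42, 0), 1066) = Mul(0, 1066) = 0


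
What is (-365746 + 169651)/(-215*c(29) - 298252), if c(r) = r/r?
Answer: 65365/99489 ≈ 0.65701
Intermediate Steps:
c(r) = 1
(-365746 + 169651)/(-215*c(29) - 298252) = (-365746 + 169651)/(-215*1 - 298252) = -196095/(-215 - 298252) = -196095/(-298467) = -196095*(-1/298467) = 65365/99489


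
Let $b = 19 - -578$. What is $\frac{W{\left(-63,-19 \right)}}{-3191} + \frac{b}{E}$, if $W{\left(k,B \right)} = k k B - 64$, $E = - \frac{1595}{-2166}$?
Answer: $\frac{4246671107}{5089645} \approx 834.38$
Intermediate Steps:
$E = \frac{1595}{2166}$ ($E = \left(-1595\right) \left(- \frac{1}{2166}\right) = \frac{1595}{2166} \approx 0.73638$)
$b = 597$ ($b = 19 + 578 = 597$)
$W{\left(k,B \right)} = -64 + B k^{2}$ ($W{\left(k,B \right)} = k^{2} B - 64 = B k^{2} - 64 = -64 + B k^{2}$)
$\frac{W{\left(-63,-19 \right)}}{-3191} + \frac{b}{E} = \frac{-64 - 19 \left(-63\right)^{2}}{-3191} + \frac{597}{\frac{1595}{2166}} = \left(-64 - 75411\right) \left(- \frac{1}{3191}\right) + 597 \cdot \frac{2166}{1595} = \left(-64 - 75411\right) \left(- \frac{1}{3191}\right) + \frac{1293102}{1595} = \left(-75475\right) \left(- \frac{1}{3191}\right) + \frac{1293102}{1595} = \frac{75475}{3191} + \frac{1293102}{1595} = \frac{4246671107}{5089645}$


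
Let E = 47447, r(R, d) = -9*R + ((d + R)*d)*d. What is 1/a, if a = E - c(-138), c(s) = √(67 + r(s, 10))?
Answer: 47447/2251229300 + I*√11491/2251229300 ≈ 2.1076e-5 + 4.7617e-8*I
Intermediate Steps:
r(R, d) = -9*R + d²*(R + d) (r(R, d) = -9*R + ((R + d)*d)*d = -9*R + (d*(R + d))*d = -9*R + d²*(R + d))
c(s) = √(1067 + 91*s) (c(s) = √(67 + (10³ - 9*s + s*10²)) = √(67 + (1000 - 9*s + s*100)) = √(67 + (1000 - 9*s + 100*s)) = √(67 + (1000 + 91*s)) = √(1067 + 91*s))
a = 47447 - I*√11491 (a = 47447 - √(1067 + 91*(-138)) = 47447 - √(1067 - 12558) = 47447 - √(-11491) = 47447 - I*√11491 ≈ 47447.0 - 107.2*I)
1/a = 1/(47447 - I*√11491)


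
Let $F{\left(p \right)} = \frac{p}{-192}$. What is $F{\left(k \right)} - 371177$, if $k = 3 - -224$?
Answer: $- \frac{71266211}{192} \approx -3.7118 \cdot 10^{5}$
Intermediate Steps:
$k = 227$ ($k = 3 + 224 = 227$)
$F{\left(p \right)} = - \frac{p}{192}$ ($F{\left(p \right)} = p \left(- \frac{1}{192}\right) = - \frac{p}{192}$)
$F{\left(k \right)} - 371177 = \left(- \frac{1}{192}\right) 227 - 371177 = - \frac{227}{192} - 371177 = - \frac{71266211}{192}$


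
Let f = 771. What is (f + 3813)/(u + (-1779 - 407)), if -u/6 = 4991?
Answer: -1146/8033 ≈ -0.14266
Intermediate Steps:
u = -29946 (u = -6*4991 = -29946)
(f + 3813)/(u + (-1779 - 407)) = (771 + 3813)/(-29946 + (-1779 - 407)) = 4584/(-29946 - 2186) = 4584/(-32132) = 4584*(-1/32132) = -1146/8033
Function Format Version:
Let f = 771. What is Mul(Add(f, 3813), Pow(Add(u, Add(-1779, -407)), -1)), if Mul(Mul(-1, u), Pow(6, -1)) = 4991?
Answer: Rational(-1146, 8033) ≈ -0.14266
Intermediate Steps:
u = -29946 (u = Mul(-6, 4991) = -29946)
Mul(Add(f, 3813), Pow(Add(u, Add(-1779, -407)), -1)) = Mul(Add(771, 3813), Pow(Add(-29946, Add(-1779, -407)), -1)) = Mul(4584, Pow(Add(-29946, -2186), -1)) = Mul(4584, Pow(-32132, -1)) = Mul(4584, Rational(-1, 32132)) = Rational(-1146, 8033)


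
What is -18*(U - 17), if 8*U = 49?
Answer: 783/4 ≈ 195.75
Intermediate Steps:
U = 49/8 (U = (1/8)*49 = 49/8 ≈ 6.1250)
-18*(U - 17) = -18*(49/8 - 17) = -18*(-87/8) = 783/4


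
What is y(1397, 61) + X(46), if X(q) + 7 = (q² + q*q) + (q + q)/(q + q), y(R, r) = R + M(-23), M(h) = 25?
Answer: 5648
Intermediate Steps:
y(R, r) = 25 + R (y(R, r) = R + 25 = 25 + R)
X(q) = -6 + 2*q² (X(q) = -7 + ((q² + q*q) + (q + q)/(q + q)) = -7 + ((q² + q²) + (2*q)/((2*q))) = -7 + (2*q² + (2*q)*(1/(2*q))) = -7 + (2*q² + 1) = -7 + (1 + 2*q²) = -6 + 2*q²)
y(1397, 61) + X(46) = (25 + 1397) + (-6 + 2*46²) = 1422 + (-6 + 2*2116) = 1422 + (-6 + 4232) = 1422 + 4226 = 5648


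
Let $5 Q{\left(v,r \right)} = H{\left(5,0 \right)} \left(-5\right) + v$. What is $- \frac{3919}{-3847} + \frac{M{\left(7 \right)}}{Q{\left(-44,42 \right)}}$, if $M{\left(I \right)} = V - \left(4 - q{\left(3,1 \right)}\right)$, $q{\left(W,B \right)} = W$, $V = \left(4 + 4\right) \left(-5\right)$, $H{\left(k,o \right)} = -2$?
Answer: $\frac{921881}{130798} \approx 7.0481$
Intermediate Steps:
$V = -40$ ($V = 8 \left(-5\right) = -40$)
$M{\left(I \right)} = -41$ ($M{\left(I \right)} = -40 - \left(4 - 3\right) = -40 - 1 = -41$)
$Q{\left(v,r \right)} = 2 + \frac{v}{5}$ ($Q{\left(v,r \right)} = \frac{\left(-2\right) \left(-5\right) + v}{5} = \frac{10 + v}{5} = 2 + \frac{v}{5}$)
$- \frac{3919}{-3847} + \frac{M{\left(7 \right)}}{Q{\left(-44,42 \right)}} = - \frac{3919}{-3847} - \frac{41}{2 + \frac{1}{5} \left(-44\right)} = \left(-3919\right) \left(- \frac{1}{3847}\right) - \frac{41}{2 - \frac{44}{5}} = \frac{3919}{3847} - \frac{41}{- \frac{34}{5}} = \frac{3919}{3847} - - \frac{205}{34} = \frac{3919}{3847} + \frac{205}{34} = \frac{921881}{130798}$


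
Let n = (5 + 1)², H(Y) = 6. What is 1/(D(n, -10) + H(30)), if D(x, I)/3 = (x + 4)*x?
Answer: 1/4326 ≈ 0.00023116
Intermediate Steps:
n = 36 (n = 6² = 36)
D(x, I) = 3*x*(4 + x) (D(x, I) = 3*((x + 4)*x) = 3*((4 + x)*x) = 3*(x*(4 + x)) = 3*x*(4 + x))
1/(D(n, -10) + H(30)) = 1/(3*36*(4 + 36) + 6) = 1/(3*36*40 + 6) = 1/(4320 + 6) = 1/4326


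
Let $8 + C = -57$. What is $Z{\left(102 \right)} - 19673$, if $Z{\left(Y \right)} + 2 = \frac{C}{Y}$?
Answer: $- \frac{2006915}{102} \approx -19676.0$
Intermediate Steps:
$C = -65$ ($C = -8 - 57 = -65$)
$Z{\left(Y \right)} = -2 - \frac{65}{Y}$
$Z{\left(102 \right)} - 19673 = \left(-2 - \frac{65}{102}\right) - 19673 = - \frac{269}{102} - 19673 = - \frac{2006915}{102}$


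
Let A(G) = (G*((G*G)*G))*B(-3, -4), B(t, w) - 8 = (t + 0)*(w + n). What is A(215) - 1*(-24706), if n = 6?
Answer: 4273525956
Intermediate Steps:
B(t, w) = 8 + t*(6 + w) (B(t, w) = 8 + (t + 0)*(w + 6) = 8 + t*(6 + w))
A(G) = 2*G⁴ (A(G) = (G*((G*G)*G))*(8 + 6*(-3) - 3*(-4)) = (G*(G²*G))*(8 - 18 + 12) = (G*G³)*2 = G⁴*2 = 2*G⁴)
A(215) - 1*(-24706) = 2*215⁴ - 1*(-24706) = 2*2136750625 + 24706 = 4273501250 + 24706 = 4273525956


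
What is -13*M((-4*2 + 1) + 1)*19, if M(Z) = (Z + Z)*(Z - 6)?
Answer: -35568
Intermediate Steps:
M(Z) = 2*Z*(-6 + Z) (M(Z) = (2*Z)*(-6 + Z) = 2*Z*(-6 + Z))
-13*M((-4*2 + 1) + 1)*19 = -26*((-4*2 + 1) + 1)*(-6 + ((-4*2 + 1) + 1))*19 = -26*((-8 + 1) + 1)*(-6 + ((-8 + 1) + 1))*19 = -26*(-7 + 1)*(-6 + (-7 + 1))*19 = -26*(-6)*(-6 - 6)*19 = -26*(-6)*(-12)*19 = -13*144*19 = -1872*19 = -35568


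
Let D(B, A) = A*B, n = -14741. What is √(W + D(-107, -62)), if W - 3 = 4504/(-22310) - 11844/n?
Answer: √179475107770943783165/164435855 ≈ 81.471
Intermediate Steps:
W = 592230653/164435855 (W = 3 + (4504/(-22310) - 11844/(-14741)) = 3 + (4504*(-1/22310) - 11844*(-1/14741)) = 3 + (-2252/11155 + 11844/14741) = 3 + 98923088/164435855 = 592230653/164435855 ≈ 3.6016)
√(W + D(-107, -62)) = √(592230653/164435855 - 62*(-107)) = √(592230653/164435855 + 6634) = √(1091459692723/164435855) = √179475107770943783165/164435855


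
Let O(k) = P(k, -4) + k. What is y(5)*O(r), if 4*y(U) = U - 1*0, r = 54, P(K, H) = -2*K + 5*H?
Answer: -185/2 ≈ -92.500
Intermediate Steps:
y(U) = U/4 (y(U) = (U - 1*0)/4 = (U + 0)/4 = U/4)
O(k) = -20 - k (O(k) = (-2*k + 5*(-4)) + k = (-2*k - 20) + k = (-20 - 2*k) + k = -20 - k)
y(5)*O(r) = ((1/4)*5)*(-20 - 1*54) = 5*(-20 - 54)/4 = (5/4)*(-74) = -185/2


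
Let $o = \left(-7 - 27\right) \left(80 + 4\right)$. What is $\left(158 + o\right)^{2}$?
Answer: $7279204$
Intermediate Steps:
$o = -2856$ ($o = \left(-34\right) 84 = -2856$)
$\left(158 + o\right)^{2} = \left(158 - 2856\right)^{2} = \left(-2698\right)^{2} = 7279204$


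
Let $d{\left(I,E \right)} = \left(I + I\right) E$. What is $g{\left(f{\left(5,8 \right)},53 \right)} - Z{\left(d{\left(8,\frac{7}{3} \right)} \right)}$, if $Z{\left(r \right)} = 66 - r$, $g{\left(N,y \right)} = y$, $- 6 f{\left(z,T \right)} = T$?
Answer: $\frac{73}{3} \approx 24.333$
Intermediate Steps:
$f{\left(z,T \right)} = - \frac{T}{6}$
$d{\left(I,E \right)} = 2 E I$ ($d{\left(I,E \right)} = 2 I E = 2 E I$)
$g{\left(f{\left(5,8 \right)},53 \right)} - Z{\left(d{\left(8,\frac{7}{3} \right)} \right)} = 53 - \left(66 - 2 \cdot \frac{7}{3} \cdot 8\right) = 53 - \left(66 - \frac{112}{3}\right) = 53 - \frac{86}{3} = \frac{73}{3}$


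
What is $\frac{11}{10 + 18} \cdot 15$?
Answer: $\frac{165}{28} \approx 5.8929$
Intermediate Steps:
$\frac{11}{10 + 18} \cdot 15 = \frac{11}{28} \cdot 15 = \frac{165}{28}$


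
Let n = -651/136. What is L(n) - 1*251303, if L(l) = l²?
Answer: -4647676487/18496 ≈ -2.5128e+5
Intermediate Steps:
n = -651/136 (n = -651*1/136 = -651/136 ≈ -4.7868)
L(n) - 1*251303 = (-651/136)² - 1*251303 = 423801/18496 - 251303 = -4647676487/18496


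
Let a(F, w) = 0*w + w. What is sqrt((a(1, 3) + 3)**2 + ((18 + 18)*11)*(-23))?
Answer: 36*I*sqrt(7) ≈ 95.247*I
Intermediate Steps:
a(F, w) = w (a(F, w) = 0 + w = w)
sqrt((a(1, 3) + 3)**2 + ((18 + 18)*11)*(-23)) = sqrt((3 + 3)**2 + ((18 + 18)*11)*(-23)) = sqrt(6**2 + (36*11)*(-23)) = sqrt(36 + 396*(-23)) = sqrt(36 - 9108) = sqrt(-9072) = 36*I*sqrt(7)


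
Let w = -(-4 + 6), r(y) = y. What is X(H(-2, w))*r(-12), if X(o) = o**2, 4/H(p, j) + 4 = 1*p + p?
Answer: -3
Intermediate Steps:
w = -2 (w = -1*2 = -2)
H(p, j) = 4/(-4 + 2*p) (H(p, j) = 4/(-4 + (1*p + p)) = 4/(-4 + (p + p)) = 4/(-4 + 2*p))
X(H(-2, w))*r(-12) = (2/(-2 - 2))**2*(-12) = (2/(-4))**2*(-12) = (2*(-1/4))**2*(-12) = (-1/2)**2*(-12) = (1/4)*(-12) = -3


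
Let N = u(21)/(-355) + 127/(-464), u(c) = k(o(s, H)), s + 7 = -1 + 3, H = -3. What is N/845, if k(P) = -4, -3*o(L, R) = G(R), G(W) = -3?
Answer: -43229/139188400 ≈ -0.00031058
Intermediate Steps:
s = -5 (s = -7 + (-1 + 3) = -7 + 2 = -5)
o(L, R) = 1 (o(L, R) = -⅓*(-3) = 1)
u(c) = -4
N = -43229/164720 (N = -4/(-355) + 127/(-464) = -4*(-1/355) + 127*(-1/464) = 4/355 - 127/464 = -43229/164720 ≈ -0.26244)
N/845 = -43229/164720/845 = -43229/164720*1/845 = -43229/139188400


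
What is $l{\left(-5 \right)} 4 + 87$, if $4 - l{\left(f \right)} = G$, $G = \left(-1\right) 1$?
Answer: $107$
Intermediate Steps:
$G = -1$
$l{\left(f \right)} = 5$ ($l{\left(f \right)} = 4 - -1 = 4 + 1 = 5$)
$l{\left(-5 \right)} 4 + 87 = 5 \cdot 4 + 87 = 20 + 87 = 107$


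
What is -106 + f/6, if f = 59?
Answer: -577/6 ≈ -96.167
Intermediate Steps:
-106 + f/6 = -106 + 59/6 = -577/6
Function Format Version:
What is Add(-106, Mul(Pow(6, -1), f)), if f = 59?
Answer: Rational(-577, 6) ≈ -96.167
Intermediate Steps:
Add(-106, Mul(Pow(6, -1), f)) = Add(-106, Mul(Pow(6, -1), 59)) = Add(-106, Mul(Rational(1, 6), 59)) = Add(-106, Rational(59, 6)) = Rational(-577, 6)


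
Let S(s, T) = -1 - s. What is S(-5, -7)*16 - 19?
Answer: 45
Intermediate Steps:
S(-5, -7)*16 - 19 = (-1 - 1*(-5))*16 - 19 = (-1 + 5)*16 - 19 = 4*16 - 19 = 64 - 19 = 45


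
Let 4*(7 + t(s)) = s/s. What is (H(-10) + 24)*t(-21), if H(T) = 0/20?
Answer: -162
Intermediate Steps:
H(T) = 0 (H(T) = 0*(1/20) = 0)
t(s) = -27/4 (t(s) = -7 + (s/s)/4 = -7 + (1/4)*1 = -7 + 1/4 = -27/4)
(H(-10) + 24)*t(-21) = (0 + 24)*(-27/4) = 24*(-27/4) = -162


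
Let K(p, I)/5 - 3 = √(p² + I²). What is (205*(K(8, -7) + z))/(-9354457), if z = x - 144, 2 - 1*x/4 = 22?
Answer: 42845/9354457 - 1025*√113/9354457 ≈ 0.0034154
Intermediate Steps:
x = -80 (x = 8 - 4*22 = 8 - 88 = -80)
z = -224 (z = -80 - 144 = -224)
K(p, I) = 15 + 5*√(I² + p²) (K(p, I) = 15 + 5*√(p² + I²) = 15 + 5*√(I² + p²))
(205*(K(8, -7) + z))/(-9354457) = (205*((15 + 5*√((-7)² + 8²)) - 224))/(-9354457) = (205*((15 + 5*√(49 + 64)) - 224))*(-1/9354457) = (205*((15 + 5*√113) - 224))*(-1/9354457) = (205*(-209 + 5*√113))*(-1/9354457) = (-42845 + 1025*√113)*(-1/9354457) = 42845/9354457 - 1025*√113/9354457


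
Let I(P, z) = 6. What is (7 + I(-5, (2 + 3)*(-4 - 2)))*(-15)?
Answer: -195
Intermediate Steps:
(7 + I(-5, (2 + 3)*(-4 - 2)))*(-15) = (7 + 6)*(-15) = 13*(-15) = -195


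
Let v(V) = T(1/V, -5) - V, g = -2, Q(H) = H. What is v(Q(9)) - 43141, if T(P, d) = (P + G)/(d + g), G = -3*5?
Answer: -2718316/63 ≈ -43148.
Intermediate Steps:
G = -15
T(P, d) = (-15 + P)/(-2 + d) (T(P, d) = (P - 15)/(d - 2) = (-15 + P)/(-2 + d))
v(V) = 15/7 - V - 1/(7*V) (v(V) = (-15 + 1/V)/(-2 - 5) - V = (-15 + 1/V)/(-7) - V = -(-15 + 1/V)/7 - V = (15/7 - 1/(7*V)) - V = 15/7 - V - 1/(7*V))
v(Q(9)) - 43141 = (15/7 - 1*9 - ⅐/9) - 43141 = (15/7 - 9 - ⅐*⅑) - 43141 = (15/7 - 9 - 1/63) - 43141 = -433/63 - 43141 = -2718316/63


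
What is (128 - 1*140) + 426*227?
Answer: 96690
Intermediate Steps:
(128 - 1*140) + 426*227 = (128 - 140) + 96702 = -12 + 96702 = 96690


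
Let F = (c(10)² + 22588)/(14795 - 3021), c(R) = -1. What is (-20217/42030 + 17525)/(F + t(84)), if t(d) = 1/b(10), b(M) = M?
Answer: 206481067751/23783376 ≈ 8681.7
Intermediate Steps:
t(d) = ⅒ (t(d) = 1/10 = ⅒)
F = 3227/1682 (F = ((-1)² + 22588)/(14795 - 3021) = (1 + 22588)/11774 = 22589*(1/11774) = 3227/1682 ≈ 1.9185)
(-20217/42030 + 17525)/(F + t(84)) = (-20217/42030 + 17525)/(3227/1682 + ⅒) = (-20217*1/42030 + 17525)/(8488/4205) = (-6739/14010 + 17525)*(4205/8488) = (245518511/14010)*(4205/8488) = 206481067751/23783376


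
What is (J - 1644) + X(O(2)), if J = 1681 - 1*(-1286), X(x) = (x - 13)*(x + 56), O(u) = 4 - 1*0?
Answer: 783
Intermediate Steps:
O(u) = 4 (O(u) = 4 + 0 = 4)
X(x) = (-13 + x)*(56 + x)
J = 2967 (J = 1681 + 1286 = 2967)
(J - 1644) + X(O(2)) = (2967 - 1644) + (-728 + 4² + 43*4) = 1323 + (-728 + 16 + 172) = 1323 - 540 = 783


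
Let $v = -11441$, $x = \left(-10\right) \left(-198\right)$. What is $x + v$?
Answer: $-9461$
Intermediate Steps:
$x = 1980$
$x + v = 1980 - 11441 = -9461$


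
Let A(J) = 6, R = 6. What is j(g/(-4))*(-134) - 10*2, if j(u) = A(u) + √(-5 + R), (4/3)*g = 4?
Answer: -958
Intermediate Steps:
g = 3 (g = (¾)*4 = 3)
j(u) = 7 (j(u) = 6 + √(-5 + 6) = 6 + √1 = 6 + 1 = 7)
j(g/(-4))*(-134) - 10*2 = 7*(-134) - 10*2 = -938 - 20 = -958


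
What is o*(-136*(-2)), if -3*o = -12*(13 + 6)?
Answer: 20672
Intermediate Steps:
o = 76 (o = -(-4)*(13 + 6) = -(-4)*19 = -⅓*(-228) = 76)
o*(-136*(-2)) = 76*(-136*(-2)) = 76*272 = 20672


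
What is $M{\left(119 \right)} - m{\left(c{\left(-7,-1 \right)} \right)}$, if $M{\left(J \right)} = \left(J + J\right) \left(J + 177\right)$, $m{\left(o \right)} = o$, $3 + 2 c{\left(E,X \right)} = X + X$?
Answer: $\frac{140901}{2} \approx 70451.0$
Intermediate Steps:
$c{\left(E,X \right)} = - \frac{3}{2} + X$ ($c{\left(E,X \right)} = - \frac{3}{2} + \frac{X + X}{2} = - \frac{3}{2} + \frac{2 X}{2} = - \frac{3}{2} + X$)
$M{\left(J \right)} = 2 J \left(177 + J\right)$
$M{\left(119 \right)} - m{\left(c{\left(-7,-1 \right)} \right)} = 2 \cdot 119 \left(177 + 119\right) - \left(- \frac{3}{2} - 1\right) = 2 \cdot 119 \cdot 296 - - \frac{5}{2} = 70448 + \frac{5}{2} = \frac{140901}{2}$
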